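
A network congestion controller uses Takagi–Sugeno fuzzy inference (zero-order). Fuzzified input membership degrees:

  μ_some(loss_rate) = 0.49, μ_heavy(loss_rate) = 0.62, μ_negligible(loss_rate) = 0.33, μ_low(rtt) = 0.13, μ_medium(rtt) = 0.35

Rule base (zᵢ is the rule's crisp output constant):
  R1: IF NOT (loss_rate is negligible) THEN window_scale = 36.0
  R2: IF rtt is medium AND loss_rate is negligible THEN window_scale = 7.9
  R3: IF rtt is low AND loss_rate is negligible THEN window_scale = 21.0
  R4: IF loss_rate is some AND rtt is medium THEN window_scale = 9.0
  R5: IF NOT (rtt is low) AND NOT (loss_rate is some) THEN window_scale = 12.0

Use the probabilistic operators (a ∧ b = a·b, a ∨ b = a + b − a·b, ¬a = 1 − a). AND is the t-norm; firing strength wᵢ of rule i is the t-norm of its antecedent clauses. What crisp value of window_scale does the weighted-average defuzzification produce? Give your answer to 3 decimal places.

22.722

R1 (z=36.0): ¬negligible=1−0.33=0.67 → w = 0.6700
R2 (z=7.9): medium=0.35, negligible=0.33; AND[a·b] → w = 0.1155
R3 (z=21.0): low=0.13, negligible=0.33; AND[a·b] → w = 0.0429
R4 (z=9.0): some=0.49, medium=0.35; AND[a·b] → w = 0.1715
R5 (z=12.0): ¬low=1−0.13=0.87, ¬some=1−0.49=0.51; AND[a·b] → w = 0.4437
Weighted average = (0.6700·36.0 + 0.1155·7.9 + 0.0429·21.0 + 0.1715·9.0 + 0.4437·12.0) / (0.6700 + 0.1155 + 0.0429 + 0.1715 + 0.4437)
  = 32.8012 / 1.4436 = 22.722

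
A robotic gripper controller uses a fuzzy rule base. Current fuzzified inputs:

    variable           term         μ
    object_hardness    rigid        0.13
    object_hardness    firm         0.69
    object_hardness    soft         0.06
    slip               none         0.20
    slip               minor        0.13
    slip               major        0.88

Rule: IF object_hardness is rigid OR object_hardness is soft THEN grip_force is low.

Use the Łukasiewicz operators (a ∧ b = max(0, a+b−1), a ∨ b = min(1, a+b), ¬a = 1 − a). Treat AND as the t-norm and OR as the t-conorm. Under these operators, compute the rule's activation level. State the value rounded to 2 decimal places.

0.19

firing strength: rigid=0.13, soft=0.06; OR[min(1, a+b)] → w = 0.19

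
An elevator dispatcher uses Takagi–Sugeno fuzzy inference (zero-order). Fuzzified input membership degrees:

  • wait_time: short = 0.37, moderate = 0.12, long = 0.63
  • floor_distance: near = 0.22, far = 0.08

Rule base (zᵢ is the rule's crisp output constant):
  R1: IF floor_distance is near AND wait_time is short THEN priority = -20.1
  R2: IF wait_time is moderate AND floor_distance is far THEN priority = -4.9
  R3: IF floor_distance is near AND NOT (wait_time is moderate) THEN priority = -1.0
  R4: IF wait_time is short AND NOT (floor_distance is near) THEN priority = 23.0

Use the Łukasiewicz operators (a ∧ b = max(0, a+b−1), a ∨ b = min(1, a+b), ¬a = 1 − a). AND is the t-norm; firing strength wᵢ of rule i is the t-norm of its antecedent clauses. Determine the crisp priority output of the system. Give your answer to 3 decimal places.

13.400

R1 (z=-20.1): near=0.22, short=0.37; AND[max(0, a+b−1)] → w = 0.00
R2 (z=-4.9): moderate=0.12, far=0.08; AND[max(0, a+b−1)] → w = 0.00
R3 (z=-1.0): near=0.22, ¬moderate=1−0.12=0.88; AND[max(0, a+b−1)] → w = 0.10
R4 (z=23.0): short=0.37, ¬near=1−0.22=0.78; AND[max(0, a+b−1)] → w = 0.15
Weighted average = (0.00·-20.1 + 0.00·-4.9 + 0.10·-1.0 + 0.15·23.0) / (0.00 + 0.00 + 0.10 + 0.15)
  = 3.3500 / 0.2500 = 13.400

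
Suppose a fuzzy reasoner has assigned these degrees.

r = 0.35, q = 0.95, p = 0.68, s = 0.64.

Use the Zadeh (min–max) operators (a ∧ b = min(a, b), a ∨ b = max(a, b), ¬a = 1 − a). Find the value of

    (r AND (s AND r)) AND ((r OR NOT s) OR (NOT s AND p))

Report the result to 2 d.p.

0.35

s AND r = min(a, b) on (0.64, 0.35) = 0.35
r AND (s AND r) = min(a, b) on (0.35, 0.35) = 0.35
NOT s = 1 − 0.64 = 0.36
r OR NOT s = max(a, b) on (0.35, 0.36) = 0.36
NOT s = 1 − 0.64 = 0.36
NOT s AND p = min(a, b) on (0.36, 0.68) = 0.36
(r OR NOT s) OR (NOT s AND p) = max(a, b) on (0.36, 0.36) = 0.36
(r AND (s AND r)) AND ((r OR NOT s) OR (NOT s AND p)) = min(a, b) on (0.35, 0.36) = 0.35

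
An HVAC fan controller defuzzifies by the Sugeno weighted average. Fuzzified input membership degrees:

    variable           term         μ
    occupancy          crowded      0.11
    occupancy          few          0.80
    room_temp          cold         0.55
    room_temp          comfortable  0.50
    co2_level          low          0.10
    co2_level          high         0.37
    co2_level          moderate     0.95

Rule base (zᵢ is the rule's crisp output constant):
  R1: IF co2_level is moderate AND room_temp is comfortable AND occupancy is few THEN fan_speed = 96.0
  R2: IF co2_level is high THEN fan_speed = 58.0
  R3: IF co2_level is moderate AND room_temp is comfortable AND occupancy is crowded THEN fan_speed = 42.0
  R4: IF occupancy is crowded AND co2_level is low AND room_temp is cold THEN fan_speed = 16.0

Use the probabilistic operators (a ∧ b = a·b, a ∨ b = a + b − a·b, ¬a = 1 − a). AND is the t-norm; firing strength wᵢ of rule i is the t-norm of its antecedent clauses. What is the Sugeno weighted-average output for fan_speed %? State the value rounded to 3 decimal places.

74.516

R1 (z=96.0): moderate=0.95, comfortable=0.50, few=0.80; AND[a·b] → w = 0.3800
R2 (z=58.0): high=0.37 → w = 0.3700
R3 (z=42.0): moderate=0.95, comfortable=0.50, crowded=0.11; AND[a·b] → w = 0.0522
R4 (z=16.0): crowded=0.11, low=0.10, cold=0.55; AND[a·b] → w = 0.0061
Weighted average = (0.3800·96.0 + 0.3700·58.0 + 0.0522·42.0 + 0.0061·16.0) / (0.3800 + 0.3700 + 0.0522 + 0.0061)
  = 60.2313 / 0.8083 = 74.516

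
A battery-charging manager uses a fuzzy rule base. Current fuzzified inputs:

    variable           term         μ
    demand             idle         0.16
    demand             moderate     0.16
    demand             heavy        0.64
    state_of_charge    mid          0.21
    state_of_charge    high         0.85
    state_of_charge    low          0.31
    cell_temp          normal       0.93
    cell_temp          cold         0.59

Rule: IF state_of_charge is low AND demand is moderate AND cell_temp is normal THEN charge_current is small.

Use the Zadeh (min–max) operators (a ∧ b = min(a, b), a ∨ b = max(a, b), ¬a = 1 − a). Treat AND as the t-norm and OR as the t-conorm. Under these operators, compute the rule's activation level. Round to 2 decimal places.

0.16

firing strength: low=0.31, moderate=0.16, normal=0.93; AND[min(a, b)] → w = 0.16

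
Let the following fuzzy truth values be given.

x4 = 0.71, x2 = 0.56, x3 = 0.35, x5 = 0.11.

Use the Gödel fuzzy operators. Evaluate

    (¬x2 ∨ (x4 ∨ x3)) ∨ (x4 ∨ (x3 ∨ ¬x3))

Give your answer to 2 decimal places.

¬x2 = 1 − 0.56 = 0.44
x4 ∨ x3 = max(a, b) on (0.71, 0.35) = 0.71
¬x2 ∨ (x4 ∨ x3) = max(a, b) on (0.44, 0.71) = 0.71
¬x3 = 1 − 0.35 = 0.65
x3 ∨ ¬x3 = max(a, b) on (0.35, 0.65) = 0.65
x4 ∨ (x3 ∨ ¬x3) = max(a, b) on (0.71, 0.65) = 0.71
(¬x2 ∨ (x4 ∨ x3)) ∨ (x4 ∨ (x3 ∨ ¬x3)) = max(a, b) on (0.71, 0.71) = 0.71

0.71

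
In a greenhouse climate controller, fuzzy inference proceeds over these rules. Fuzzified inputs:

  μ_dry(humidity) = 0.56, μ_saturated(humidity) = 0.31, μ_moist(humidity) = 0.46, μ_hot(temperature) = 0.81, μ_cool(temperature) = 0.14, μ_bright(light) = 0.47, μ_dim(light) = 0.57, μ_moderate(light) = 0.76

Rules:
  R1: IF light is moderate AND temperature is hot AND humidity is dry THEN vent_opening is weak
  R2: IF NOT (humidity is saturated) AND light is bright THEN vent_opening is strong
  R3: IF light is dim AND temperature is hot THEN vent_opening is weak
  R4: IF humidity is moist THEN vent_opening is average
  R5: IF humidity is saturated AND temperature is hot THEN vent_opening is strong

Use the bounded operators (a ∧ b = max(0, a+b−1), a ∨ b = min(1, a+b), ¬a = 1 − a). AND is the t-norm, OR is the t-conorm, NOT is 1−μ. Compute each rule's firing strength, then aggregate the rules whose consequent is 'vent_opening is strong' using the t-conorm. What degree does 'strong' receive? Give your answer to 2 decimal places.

R1: moderate=0.76, hot=0.81, dry=0.56; AND[max(0, a+b−1)] → w = 0.13
R2: ¬saturated=1−0.31=0.69, bright=0.47; AND[max(0, a+b−1)] → w = 0.16
R3: dim=0.57, hot=0.81; AND[max(0, a+b−1)] → w = 0.38
R4: moist=0.46 → w = 0.46
R5: saturated=0.31, hot=0.81; AND[max(0, a+b−1)] → w = 0.12
Rules with consequent 'strong': {R2, R5} → strengths 0.16, 0.12
Aggregate via t-conorm [min(1, a+b)]: 0.28

0.28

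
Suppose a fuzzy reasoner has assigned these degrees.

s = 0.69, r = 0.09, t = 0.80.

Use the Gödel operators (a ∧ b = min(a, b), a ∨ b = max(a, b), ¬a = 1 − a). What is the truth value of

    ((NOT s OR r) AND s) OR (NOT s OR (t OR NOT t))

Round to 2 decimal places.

NOT s = 1 − 0.69 = 0.31
NOT s OR r = max(a, b) on (0.31, 0.09) = 0.31
(NOT s OR r) AND s = min(a, b) on (0.31, 0.69) = 0.31
NOT s = 1 − 0.69 = 0.31
NOT t = 1 − 0.80 = 0.20
t OR NOT t = max(a, b) on (0.80, 0.20) = 0.80
NOT s OR (t OR NOT t) = max(a, b) on (0.31, 0.80) = 0.80
((NOT s OR r) AND s) OR (NOT s OR (t OR NOT t)) = max(a, b) on (0.31, 0.80) = 0.80

0.80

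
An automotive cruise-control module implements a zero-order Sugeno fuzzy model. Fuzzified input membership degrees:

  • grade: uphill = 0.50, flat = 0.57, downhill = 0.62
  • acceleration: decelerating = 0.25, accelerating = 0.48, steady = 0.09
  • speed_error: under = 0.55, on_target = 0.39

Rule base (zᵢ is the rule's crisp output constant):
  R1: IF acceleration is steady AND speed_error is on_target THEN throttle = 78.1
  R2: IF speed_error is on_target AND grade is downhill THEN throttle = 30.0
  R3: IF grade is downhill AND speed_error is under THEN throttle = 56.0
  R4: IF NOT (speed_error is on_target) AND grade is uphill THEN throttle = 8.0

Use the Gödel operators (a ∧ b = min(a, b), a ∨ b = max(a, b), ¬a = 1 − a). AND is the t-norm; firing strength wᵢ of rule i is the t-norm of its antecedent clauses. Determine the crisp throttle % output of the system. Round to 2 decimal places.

R1 (z=78.1): steady=0.09, on_target=0.39; AND[min(a, b)] → w = 0.09
R2 (z=30.0): on_target=0.39, downhill=0.62; AND[min(a, b)] → w = 0.39
R3 (z=56.0): downhill=0.62, under=0.55; AND[min(a, b)] → w = 0.55
R4 (z=8.0): ¬on_target=1−0.39=0.61, uphill=0.50; AND[min(a, b)] → w = 0.50
Weighted average = (0.09·78.1 + 0.39·30.0 + 0.55·56.0 + 0.50·8.0) / (0.09 + 0.39 + 0.55 + 0.50)
  = 53.5290 / 1.5300 = 34.99

34.99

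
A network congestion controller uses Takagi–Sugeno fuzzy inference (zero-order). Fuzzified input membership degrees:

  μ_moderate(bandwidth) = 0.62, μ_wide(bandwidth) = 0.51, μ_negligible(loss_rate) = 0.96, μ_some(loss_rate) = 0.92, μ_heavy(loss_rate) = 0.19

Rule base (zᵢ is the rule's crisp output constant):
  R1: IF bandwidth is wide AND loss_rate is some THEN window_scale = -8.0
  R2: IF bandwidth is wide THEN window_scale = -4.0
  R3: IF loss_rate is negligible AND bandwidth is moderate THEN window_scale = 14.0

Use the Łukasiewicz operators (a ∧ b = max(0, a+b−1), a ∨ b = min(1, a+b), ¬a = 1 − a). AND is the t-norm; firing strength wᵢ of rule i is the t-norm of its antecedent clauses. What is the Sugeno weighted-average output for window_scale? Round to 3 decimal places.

1.737

R1 (z=-8.0): wide=0.51, some=0.92; AND[max(0, a+b−1)] → w = 0.43
R2 (z=-4.0): wide=0.51 → w = 0.51
R3 (z=14.0): negligible=0.96, moderate=0.62; AND[max(0, a+b−1)] → w = 0.58
Weighted average = (0.43·-8.0 + 0.51·-4.0 + 0.58·14.0) / (0.43 + 0.51 + 0.58)
  = 2.6400 / 1.5200 = 1.737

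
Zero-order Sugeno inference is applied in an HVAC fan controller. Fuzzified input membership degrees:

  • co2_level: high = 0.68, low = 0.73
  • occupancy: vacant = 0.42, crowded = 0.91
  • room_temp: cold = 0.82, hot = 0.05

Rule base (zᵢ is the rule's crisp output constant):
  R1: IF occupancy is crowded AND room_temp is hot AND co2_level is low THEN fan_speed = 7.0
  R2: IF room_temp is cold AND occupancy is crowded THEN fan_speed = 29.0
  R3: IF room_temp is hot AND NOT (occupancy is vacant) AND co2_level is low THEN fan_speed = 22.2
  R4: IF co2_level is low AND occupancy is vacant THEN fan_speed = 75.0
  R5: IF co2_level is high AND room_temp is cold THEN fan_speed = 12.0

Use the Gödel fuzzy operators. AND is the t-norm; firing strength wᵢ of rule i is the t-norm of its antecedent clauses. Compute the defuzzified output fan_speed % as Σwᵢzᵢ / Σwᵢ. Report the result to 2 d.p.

32.13

R1 (z=7.0): crowded=0.91, hot=0.05, low=0.73; AND[min(a, b)] → w = 0.05
R2 (z=29.0): cold=0.82, crowded=0.91; AND[min(a, b)] → w = 0.82
R3 (z=22.2): hot=0.05, ¬vacant=1−0.42=0.58, low=0.73; AND[min(a, b)] → w = 0.05
R4 (z=75.0): low=0.73, vacant=0.42; AND[min(a, b)] → w = 0.42
R5 (z=12.0): high=0.68, cold=0.82; AND[min(a, b)] → w = 0.68
Weighted average = (0.05·7.0 + 0.82·29.0 + 0.05·22.2 + 0.42·75.0 + 0.68·12.0) / (0.05 + 0.82 + 0.05 + 0.42 + 0.68)
  = 64.9000 / 2.0200 = 32.13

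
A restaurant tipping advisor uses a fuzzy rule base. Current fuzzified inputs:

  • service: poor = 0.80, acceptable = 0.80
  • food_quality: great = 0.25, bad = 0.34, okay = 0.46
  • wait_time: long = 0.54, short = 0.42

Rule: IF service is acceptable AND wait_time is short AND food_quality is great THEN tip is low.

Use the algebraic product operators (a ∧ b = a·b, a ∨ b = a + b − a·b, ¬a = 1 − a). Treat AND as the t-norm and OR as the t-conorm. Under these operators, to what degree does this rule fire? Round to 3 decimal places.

firing strength: acceptable=0.80, short=0.42, great=0.25; AND[a·b] → w = 0.0840

0.084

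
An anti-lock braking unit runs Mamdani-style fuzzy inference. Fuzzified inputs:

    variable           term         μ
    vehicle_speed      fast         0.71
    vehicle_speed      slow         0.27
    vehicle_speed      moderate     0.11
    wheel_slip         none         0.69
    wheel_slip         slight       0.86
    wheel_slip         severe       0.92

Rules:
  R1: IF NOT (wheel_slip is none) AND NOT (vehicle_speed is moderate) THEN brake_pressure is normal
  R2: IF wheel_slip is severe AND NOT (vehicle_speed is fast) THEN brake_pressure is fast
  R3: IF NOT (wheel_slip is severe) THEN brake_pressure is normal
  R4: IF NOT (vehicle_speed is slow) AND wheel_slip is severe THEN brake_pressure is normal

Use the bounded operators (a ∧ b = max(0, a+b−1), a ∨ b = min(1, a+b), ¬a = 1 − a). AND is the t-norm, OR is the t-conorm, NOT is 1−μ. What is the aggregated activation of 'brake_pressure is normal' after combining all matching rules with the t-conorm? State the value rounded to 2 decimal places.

R1: ¬none=1−0.69=0.31, ¬moderate=1−0.11=0.89; AND[max(0, a+b−1)] → w = 0.20
R2: severe=0.92, ¬fast=1−0.71=0.29; AND[max(0, a+b−1)] → w = 0.21
R3: ¬severe=1−0.92=0.08 → w = 0.08
R4: ¬slow=1−0.27=0.73, severe=0.92; AND[max(0, a+b−1)] → w = 0.65
Rules with consequent 'normal': {R1, R3, R4} → strengths 0.20, 0.08, 0.65
Aggregate via t-conorm [min(1, a+b)]: 0.93

0.93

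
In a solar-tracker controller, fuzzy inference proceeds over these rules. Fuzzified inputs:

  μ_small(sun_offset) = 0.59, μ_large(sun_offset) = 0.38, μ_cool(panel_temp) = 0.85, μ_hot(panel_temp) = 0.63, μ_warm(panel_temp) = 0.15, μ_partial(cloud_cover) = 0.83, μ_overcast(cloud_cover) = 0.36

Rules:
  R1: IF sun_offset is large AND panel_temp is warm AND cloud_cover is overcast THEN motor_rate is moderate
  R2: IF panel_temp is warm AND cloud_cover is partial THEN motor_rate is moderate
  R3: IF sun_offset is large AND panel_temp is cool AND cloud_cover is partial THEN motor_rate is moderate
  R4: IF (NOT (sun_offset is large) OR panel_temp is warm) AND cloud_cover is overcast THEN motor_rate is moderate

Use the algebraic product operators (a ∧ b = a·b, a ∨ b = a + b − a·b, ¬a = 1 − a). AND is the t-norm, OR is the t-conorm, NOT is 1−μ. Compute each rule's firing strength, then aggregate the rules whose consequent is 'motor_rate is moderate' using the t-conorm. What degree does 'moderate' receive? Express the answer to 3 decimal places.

R1: large=0.38, warm=0.15, overcast=0.36; AND[a·b] → w = 0.0205
R2: warm=0.15, partial=0.83; AND[a·b] → w = 0.1245
R3: large=0.38, cool=0.85, partial=0.83; AND[a·b] → w = 0.2681
R4: (¬large=1−0.38=0.62 OR warm=0.15) = 0.6770; AND[a·b] with overcast=0.36 → w = 0.2437
Rules with consequent 'moderate': {R1, R2, R3, R4} → strengths 0.0205, 0.1245, 0.2681, 0.2437
Aggregate via t-conorm [a + b − a·b]: 0.5253

0.525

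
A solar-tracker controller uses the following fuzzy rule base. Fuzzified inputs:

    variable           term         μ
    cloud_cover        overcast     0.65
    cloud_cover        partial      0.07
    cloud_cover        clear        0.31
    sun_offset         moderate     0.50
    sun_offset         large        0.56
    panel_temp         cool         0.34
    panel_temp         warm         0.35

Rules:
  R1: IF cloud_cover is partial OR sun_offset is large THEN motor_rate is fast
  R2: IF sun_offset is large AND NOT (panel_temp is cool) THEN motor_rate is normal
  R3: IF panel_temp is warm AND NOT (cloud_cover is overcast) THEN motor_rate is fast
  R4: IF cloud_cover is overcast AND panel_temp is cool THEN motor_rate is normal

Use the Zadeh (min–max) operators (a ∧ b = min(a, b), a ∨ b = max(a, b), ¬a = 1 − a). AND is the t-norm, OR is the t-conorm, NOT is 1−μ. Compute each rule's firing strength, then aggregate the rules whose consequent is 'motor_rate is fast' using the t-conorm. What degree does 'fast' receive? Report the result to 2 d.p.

R1: partial=0.07, large=0.56; OR[max(a, b)] → w = 0.56
R2: large=0.56, ¬cool=1−0.34=0.66; AND[min(a, b)] → w = 0.56
R3: warm=0.35, ¬overcast=1−0.65=0.35; AND[min(a, b)] → w = 0.35
R4: overcast=0.65, cool=0.34; AND[min(a, b)] → w = 0.34
Rules with consequent 'fast': {R1, R3} → strengths 0.56, 0.35
Aggregate via t-conorm [max(a, b)]: 0.56

0.56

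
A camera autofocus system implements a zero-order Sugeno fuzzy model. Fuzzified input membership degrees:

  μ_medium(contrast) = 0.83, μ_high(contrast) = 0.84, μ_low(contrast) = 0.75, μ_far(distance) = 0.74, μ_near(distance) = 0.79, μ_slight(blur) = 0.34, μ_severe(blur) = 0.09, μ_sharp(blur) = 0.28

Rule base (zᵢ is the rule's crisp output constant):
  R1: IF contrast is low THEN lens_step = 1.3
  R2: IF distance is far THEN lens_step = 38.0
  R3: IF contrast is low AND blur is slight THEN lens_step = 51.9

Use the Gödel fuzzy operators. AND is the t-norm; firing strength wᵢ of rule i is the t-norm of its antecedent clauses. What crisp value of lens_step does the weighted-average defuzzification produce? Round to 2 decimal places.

25.54

R1 (z=1.3): low=0.75 → w = 0.75
R2 (z=38.0): far=0.74 → w = 0.74
R3 (z=51.9): low=0.75, slight=0.34; AND[min(a, b)] → w = 0.34
Weighted average = (0.75·1.3 + 0.74·38.0 + 0.34·51.9) / (0.75 + 0.74 + 0.34)
  = 46.7410 / 1.8300 = 25.54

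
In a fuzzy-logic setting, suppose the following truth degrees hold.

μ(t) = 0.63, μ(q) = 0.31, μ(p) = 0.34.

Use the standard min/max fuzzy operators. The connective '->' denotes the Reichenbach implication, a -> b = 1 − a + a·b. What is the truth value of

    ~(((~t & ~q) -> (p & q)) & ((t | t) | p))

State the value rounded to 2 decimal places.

~t = 1 − 0.63 = 0.37
~q = 1 − 0.31 = 0.69
~t & ~q = min(a, b) on (0.37, 0.69) = 0.37
p & q = min(a, b) on (0.34, 0.31) = 0.31
(~t & ~q) -> (p & q)  [Reichenbach: 1 − a + a·b] with a=0.37, b=0.31 → 0.74
t | t = max(a, b) on (0.63, 0.63) = 0.63
(t | t) | p = max(a, b) on (0.63, 0.34) = 0.63
((~t & ~q) -> (p & q)) & ((t | t) | p) = min(a, b) on (0.74, 0.63) = 0.63
~(((~t & ~q) -> (p & q)) & ((t | t) | p)) = 1 − 0.63 = 0.37

0.37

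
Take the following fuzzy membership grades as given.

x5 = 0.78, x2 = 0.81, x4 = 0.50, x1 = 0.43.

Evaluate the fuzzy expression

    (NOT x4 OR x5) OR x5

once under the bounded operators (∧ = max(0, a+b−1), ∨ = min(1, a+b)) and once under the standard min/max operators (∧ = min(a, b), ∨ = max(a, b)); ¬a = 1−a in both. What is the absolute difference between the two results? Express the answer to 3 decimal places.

Under bounded:
  NOT x4 = 1 − 0.50 = 0.50
  NOT x4 OR x5 = min(1, a+b) on (0.50, 0.78) = 1.00
  (NOT x4 OR x5) OR x5 = min(1, a+b) on (1.00, 0.78) = 1.00
  → value = 1.0000
Under standard min/max:
  NOT x4 = 1 − 0.50 = 0.50
  NOT x4 OR x5 = max(a, b) on (0.50, 0.78) = 0.78
  (NOT x4 OR x5) OR x5 = max(a, b) on (0.78, 0.78) = 0.78
  → value = 0.7800
|1.0000 − 0.7800| = 0.220

0.220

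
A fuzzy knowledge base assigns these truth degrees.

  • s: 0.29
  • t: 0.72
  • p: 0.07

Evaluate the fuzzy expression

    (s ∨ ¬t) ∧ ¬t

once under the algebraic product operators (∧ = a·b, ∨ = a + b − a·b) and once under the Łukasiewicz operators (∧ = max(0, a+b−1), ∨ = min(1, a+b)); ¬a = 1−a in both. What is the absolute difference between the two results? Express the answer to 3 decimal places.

Under algebraic product:
  ¬t = 1 − 0.7200 = 0.2800
  s ∨ ¬t = a + b − a·b on (0.2900, 0.2800) = 0.4888
  ¬t = 1 − 0.7200 = 0.2800
  (s ∨ ¬t) ∧ ¬t = a·b on (0.4888, 0.2800) = 0.1369
  → value = 0.1369
Under Łukasiewicz:
  ¬t = 1 − 0.72 = 0.28
  s ∨ ¬t = min(1, a+b) on (0.29, 0.28) = 0.57
  ¬t = 1 − 0.72 = 0.28
  (s ∨ ¬t) ∧ ¬t = max(0, a+b−1) on (0.57, 0.28) = 0.00
  → value = 0.0000
|0.1369 − 0.0000| = 0.137

0.137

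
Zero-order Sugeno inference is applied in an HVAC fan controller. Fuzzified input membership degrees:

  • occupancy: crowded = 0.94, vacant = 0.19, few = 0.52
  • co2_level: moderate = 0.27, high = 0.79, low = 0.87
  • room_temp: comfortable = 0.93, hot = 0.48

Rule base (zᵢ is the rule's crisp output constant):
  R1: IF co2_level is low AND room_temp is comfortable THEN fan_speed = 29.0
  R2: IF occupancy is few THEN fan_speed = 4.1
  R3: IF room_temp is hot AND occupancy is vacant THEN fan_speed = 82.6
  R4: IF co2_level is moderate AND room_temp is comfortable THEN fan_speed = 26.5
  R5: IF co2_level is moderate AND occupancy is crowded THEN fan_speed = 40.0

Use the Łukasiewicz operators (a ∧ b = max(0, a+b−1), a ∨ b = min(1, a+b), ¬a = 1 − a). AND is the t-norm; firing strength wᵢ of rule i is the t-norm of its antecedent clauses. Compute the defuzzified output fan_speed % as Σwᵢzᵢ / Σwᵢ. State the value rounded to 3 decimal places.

22.562

R1 (z=29.0): low=0.87, comfortable=0.93; AND[max(0, a+b−1)] → w = 0.80
R2 (z=4.1): few=0.52 → w = 0.52
R3 (z=82.6): hot=0.48, vacant=0.19; AND[max(0, a+b−1)] → w = 0.00
R4 (z=26.5): moderate=0.27, comfortable=0.93; AND[max(0, a+b−1)] → w = 0.20
R5 (z=40.0): moderate=0.27, crowded=0.94; AND[max(0, a+b−1)] → w = 0.21
Weighted average = (0.80·29.0 + 0.52·4.1 + 0.00·82.6 + 0.20·26.5 + 0.21·40.0) / (0.80 + 0.52 + 0.00 + 0.20 + 0.21)
  = 39.0320 / 1.7300 = 22.562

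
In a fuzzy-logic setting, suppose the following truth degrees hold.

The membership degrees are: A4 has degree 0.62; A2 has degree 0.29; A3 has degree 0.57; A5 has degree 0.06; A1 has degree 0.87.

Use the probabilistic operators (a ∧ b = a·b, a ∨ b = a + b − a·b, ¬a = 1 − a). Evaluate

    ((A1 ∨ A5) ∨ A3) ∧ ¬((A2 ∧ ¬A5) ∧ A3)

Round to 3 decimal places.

0.800

A1 ∨ A5 = a + b − a·b on (0.8700, 0.0600) = 0.8778
(A1 ∨ A5) ∨ A3 = a + b − a·b on (0.8778, 0.5700) = 0.9475
¬A5 = 1 − 0.0600 = 0.9400
A2 ∧ ¬A5 = a·b on (0.2900, 0.9400) = 0.2726
(A2 ∧ ¬A5) ∧ A3 = a·b on (0.2726, 0.5700) = 0.1554
¬((A2 ∧ ¬A5) ∧ A3) = 1 − 0.1554 = 0.8446
((A1 ∨ A5) ∨ A3) ∧ ¬((A2 ∧ ¬A5) ∧ A3) = a·b on (0.9475, 0.8446) = 0.8002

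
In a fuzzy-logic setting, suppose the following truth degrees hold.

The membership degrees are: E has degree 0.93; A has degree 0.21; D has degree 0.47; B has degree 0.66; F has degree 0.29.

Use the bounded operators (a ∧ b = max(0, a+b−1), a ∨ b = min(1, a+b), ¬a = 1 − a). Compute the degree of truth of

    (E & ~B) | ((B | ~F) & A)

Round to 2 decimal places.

0.48

~B = 1 − 0.66 = 0.34
E & ~B = max(0, a+b−1) on (0.93, 0.34) = 0.27
~F = 1 − 0.29 = 0.71
B | ~F = min(1, a+b) on (0.66, 0.71) = 1.00
(B | ~F) & A = max(0, a+b−1) on (1.00, 0.21) = 0.21
(E & ~B) | ((B | ~F) & A) = min(1, a+b) on (0.27, 0.21) = 0.48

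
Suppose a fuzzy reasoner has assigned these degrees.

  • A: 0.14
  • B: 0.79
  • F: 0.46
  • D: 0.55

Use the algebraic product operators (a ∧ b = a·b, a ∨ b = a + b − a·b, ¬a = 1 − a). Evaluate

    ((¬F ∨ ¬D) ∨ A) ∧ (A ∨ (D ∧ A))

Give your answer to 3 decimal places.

¬F = 1 − 0.4600 = 0.5400
¬D = 1 − 0.5500 = 0.4500
¬F ∨ ¬D = a + b − a·b on (0.5400, 0.4500) = 0.7470
(¬F ∨ ¬D) ∨ A = a + b − a·b on (0.7470, 0.1400) = 0.7824
D ∧ A = a·b on (0.5500, 0.1400) = 0.0770
A ∨ (D ∧ A) = a + b − a·b on (0.1400, 0.0770) = 0.2062
((¬F ∨ ¬D) ∨ A) ∧ (A ∨ (D ∧ A)) = a·b on (0.7824, 0.2062) = 0.1614

0.161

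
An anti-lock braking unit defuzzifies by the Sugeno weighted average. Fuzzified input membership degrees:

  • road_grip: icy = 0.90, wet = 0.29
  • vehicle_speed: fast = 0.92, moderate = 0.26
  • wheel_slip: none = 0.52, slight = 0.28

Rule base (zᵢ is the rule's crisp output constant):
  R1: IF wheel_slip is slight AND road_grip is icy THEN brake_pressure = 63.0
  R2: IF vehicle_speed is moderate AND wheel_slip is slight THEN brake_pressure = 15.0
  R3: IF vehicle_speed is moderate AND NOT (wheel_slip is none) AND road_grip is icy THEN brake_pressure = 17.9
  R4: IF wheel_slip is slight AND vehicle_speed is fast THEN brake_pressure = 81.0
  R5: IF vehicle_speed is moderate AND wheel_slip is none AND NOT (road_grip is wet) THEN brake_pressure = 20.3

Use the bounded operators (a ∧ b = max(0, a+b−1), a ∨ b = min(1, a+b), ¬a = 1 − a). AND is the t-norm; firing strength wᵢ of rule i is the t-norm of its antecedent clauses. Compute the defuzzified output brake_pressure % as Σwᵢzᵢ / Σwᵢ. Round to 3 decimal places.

R1 (z=63.0): slight=0.28, icy=0.90; AND[max(0, a+b−1)] → w = 0.18
R2 (z=15.0): moderate=0.26, slight=0.28; AND[max(0, a+b−1)] → w = 0.00
R3 (z=17.9): moderate=0.26, ¬none=1−0.52=0.48, icy=0.90; AND[max(0, a+b−1)] → w = 0.00
R4 (z=81.0): slight=0.28, fast=0.92; AND[max(0, a+b−1)] → w = 0.20
R5 (z=20.3): moderate=0.26, none=0.52, ¬wet=1−0.29=0.71; AND[max(0, a+b−1)] → w = 0.00
Weighted average = (0.18·63.0 + 0.00·15.0 + 0.00·17.9 + 0.20·81.0 + 0.00·20.3) / (0.18 + 0.00 + 0.00 + 0.20 + 0.00)
  = 27.5400 / 0.3800 = 72.474

72.474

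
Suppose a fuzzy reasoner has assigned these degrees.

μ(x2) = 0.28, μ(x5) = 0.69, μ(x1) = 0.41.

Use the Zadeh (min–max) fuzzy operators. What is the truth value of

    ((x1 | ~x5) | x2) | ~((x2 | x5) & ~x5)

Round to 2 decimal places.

0.69

~x5 = 1 − 0.69 = 0.31
x1 | ~x5 = max(a, b) on (0.41, 0.31) = 0.41
(x1 | ~x5) | x2 = max(a, b) on (0.41, 0.28) = 0.41
x2 | x5 = max(a, b) on (0.28, 0.69) = 0.69
~x5 = 1 − 0.69 = 0.31
(x2 | x5) & ~x5 = min(a, b) on (0.69, 0.31) = 0.31
~((x2 | x5) & ~x5) = 1 − 0.31 = 0.69
((x1 | ~x5) | x2) | ~((x2 | x5) & ~x5) = max(a, b) on (0.41, 0.69) = 0.69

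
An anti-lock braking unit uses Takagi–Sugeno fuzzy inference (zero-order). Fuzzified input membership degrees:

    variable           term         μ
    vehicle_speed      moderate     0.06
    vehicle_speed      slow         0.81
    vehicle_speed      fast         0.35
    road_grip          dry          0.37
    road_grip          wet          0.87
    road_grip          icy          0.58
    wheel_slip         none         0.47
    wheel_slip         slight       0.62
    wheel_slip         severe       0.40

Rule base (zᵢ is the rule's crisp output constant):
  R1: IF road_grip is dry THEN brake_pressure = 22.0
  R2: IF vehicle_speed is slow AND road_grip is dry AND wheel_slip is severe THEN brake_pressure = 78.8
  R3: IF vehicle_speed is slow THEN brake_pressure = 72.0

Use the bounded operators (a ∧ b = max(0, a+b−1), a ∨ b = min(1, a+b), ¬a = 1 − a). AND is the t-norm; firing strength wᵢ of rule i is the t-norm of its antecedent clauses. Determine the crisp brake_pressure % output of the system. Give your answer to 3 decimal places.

56.322

R1 (z=22.0): dry=0.37 → w = 0.37
R2 (z=78.8): slow=0.81, dry=0.37, severe=0.40; AND[max(0, a+b−1)] → w = 0.00
R3 (z=72.0): slow=0.81 → w = 0.81
Weighted average = (0.37·22.0 + 0.00·78.8 + 0.81·72.0) / (0.37 + 0.00 + 0.81)
  = 66.4600 / 1.1800 = 56.322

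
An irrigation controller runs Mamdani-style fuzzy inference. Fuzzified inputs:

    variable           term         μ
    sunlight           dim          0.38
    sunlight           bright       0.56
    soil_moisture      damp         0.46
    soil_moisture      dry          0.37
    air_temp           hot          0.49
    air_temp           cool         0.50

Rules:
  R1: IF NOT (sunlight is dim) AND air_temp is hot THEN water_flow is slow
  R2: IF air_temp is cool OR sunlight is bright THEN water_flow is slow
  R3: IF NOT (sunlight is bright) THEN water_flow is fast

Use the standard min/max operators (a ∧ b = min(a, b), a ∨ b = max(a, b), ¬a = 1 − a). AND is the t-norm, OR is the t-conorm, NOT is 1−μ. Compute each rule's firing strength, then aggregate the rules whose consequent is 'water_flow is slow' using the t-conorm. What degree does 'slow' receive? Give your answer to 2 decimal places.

R1: ¬dim=1−0.38=0.62, hot=0.49; AND[min(a, b)] → w = 0.49
R2: cool=0.50, bright=0.56; OR[max(a, b)] → w = 0.56
R3: ¬bright=1−0.56=0.44 → w = 0.44
Rules with consequent 'slow': {R1, R2} → strengths 0.49, 0.56
Aggregate via t-conorm [max(a, b)]: 0.56

0.56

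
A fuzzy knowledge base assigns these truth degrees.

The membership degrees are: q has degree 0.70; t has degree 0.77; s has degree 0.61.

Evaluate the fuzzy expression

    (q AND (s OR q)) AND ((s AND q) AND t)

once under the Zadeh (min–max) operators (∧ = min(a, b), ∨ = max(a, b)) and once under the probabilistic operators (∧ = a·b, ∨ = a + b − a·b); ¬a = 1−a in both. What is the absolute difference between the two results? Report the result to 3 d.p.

0.407

Under Zadeh (min–max):
  s OR q = max(a, b) on (0.61, 0.70) = 0.70
  q AND (s OR q) = min(a, b) on (0.70, 0.70) = 0.70
  s AND q = min(a, b) on (0.61, 0.70) = 0.61
  (s AND q) AND t = min(a, b) on (0.61, 0.77) = 0.61
  (q AND (s OR q)) AND ((s AND q) AND t) = min(a, b) on (0.70, 0.61) = 0.61
  → value = 0.6100
Under probabilistic:
  s OR q = a + b − a·b on (0.6100, 0.7000) = 0.8830
  q AND (s OR q) = a·b on (0.7000, 0.8830) = 0.6181
  s AND q = a·b on (0.6100, 0.7000) = 0.4270
  (s AND q) AND t = a·b on (0.4270, 0.7700) = 0.3288
  (q AND (s OR q)) AND ((s AND q) AND t) = a·b on (0.6181, 0.3288) = 0.2032
  → value = 0.2032
|0.6100 − 0.2032| = 0.407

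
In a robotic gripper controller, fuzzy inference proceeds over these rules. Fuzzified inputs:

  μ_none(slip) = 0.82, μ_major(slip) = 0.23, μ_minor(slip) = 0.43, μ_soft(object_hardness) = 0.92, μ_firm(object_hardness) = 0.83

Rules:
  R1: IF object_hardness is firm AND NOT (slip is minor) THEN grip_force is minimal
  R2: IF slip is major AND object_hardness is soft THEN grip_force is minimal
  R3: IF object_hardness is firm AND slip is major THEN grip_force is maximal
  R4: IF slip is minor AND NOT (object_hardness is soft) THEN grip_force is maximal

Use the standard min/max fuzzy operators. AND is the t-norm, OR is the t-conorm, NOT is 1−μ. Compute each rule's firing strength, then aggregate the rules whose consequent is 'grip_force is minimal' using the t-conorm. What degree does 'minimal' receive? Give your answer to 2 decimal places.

R1: firm=0.83, ¬minor=1−0.43=0.57; AND[min(a, b)] → w = 0.57
R2: major=0.23, soft=0.92; AND[min(a, b)] → w = 0.23
R3: firm=0.83, major=0.23; AND[min(a, b)] → w = 0.23
R4: minor=0.43, ¬soft=1−0.92=0.08; AND[min(a, b)] → w = 0.08
Rules with consequent 'minimal': {R1, R2} → strengths 0.57, 0.23
Aggregate via t-conorm [max(a, b)]: 0.57

0.57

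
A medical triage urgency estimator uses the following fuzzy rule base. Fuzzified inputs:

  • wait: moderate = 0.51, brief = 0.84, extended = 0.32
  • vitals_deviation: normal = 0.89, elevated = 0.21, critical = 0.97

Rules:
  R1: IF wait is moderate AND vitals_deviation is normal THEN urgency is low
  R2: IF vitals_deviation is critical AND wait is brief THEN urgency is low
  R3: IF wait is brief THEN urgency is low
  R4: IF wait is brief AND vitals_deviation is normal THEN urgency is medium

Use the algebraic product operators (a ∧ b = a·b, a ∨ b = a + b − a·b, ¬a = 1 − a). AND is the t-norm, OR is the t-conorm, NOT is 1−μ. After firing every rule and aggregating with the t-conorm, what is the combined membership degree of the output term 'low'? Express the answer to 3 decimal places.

0.984

R1: moderate=0.51, normal=0.89; AND[a·b] → w = 0.4539
R2: critical=0.97, brief=0.84; AND[a·b] → w = 0.8148
R3: brief=0.84 → w = 0.8400
R4: brief=0.84, normal=0.89; AND[a·b] → w = 0.7476
Rules with consequent 'low': {R1, R2, R3} → strengths 0.4539, 0.8148, 0.8400
Aggregate via t-conorm [a + b − a·b]: 0.9838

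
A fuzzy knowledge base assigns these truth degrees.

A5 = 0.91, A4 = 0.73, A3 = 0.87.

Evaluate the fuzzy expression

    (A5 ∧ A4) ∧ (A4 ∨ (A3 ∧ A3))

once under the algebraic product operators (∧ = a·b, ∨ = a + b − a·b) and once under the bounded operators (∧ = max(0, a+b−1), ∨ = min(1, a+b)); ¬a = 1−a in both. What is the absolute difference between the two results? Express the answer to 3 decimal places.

0.019

Under algebraic product:
  A5 ∧ A4 = a·b on (0.9100, 0.7300) = 0.6643
  A3 ∧ A3 = a·b on (0.8700, 0.8700) = 0.7569
  A4 ∨ (A3 ∧ A3) = a + b − a·b on (0.7300, 0.7569) = 0.9344
  (A5 ∧ A4) ∧ (A4 ∨ (A3 ∧ A3)) = a·b on (0.6643, 0.9344) = 0.6207
  → value = 0.6207
Under bounded:
  A5 ∧ A4 = max(0, a+b−1) on (0.91, 0.73) = 0.64
  A3 ∧ A3 = max(0, a+b−1) on (0.87, 0.87) = 0.74
  A4 ∨ (A3 ∧ A3) = min(1, a+b) on (0.73, 0.74) = 1.00
  (A5 ∧ A4) ∧ (A4 ∨ (A3 ∧ A3)) = max(0, a+b−1) on (0.64, 1.00) = 0.64
  → value = 0.6400
|0.6207 − 0.6400| = 0.019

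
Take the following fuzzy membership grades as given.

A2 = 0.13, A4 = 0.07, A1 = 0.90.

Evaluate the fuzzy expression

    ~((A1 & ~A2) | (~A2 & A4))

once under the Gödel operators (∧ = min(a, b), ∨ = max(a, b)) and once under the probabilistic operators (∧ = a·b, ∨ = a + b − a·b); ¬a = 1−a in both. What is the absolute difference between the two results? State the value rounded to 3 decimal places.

0.074

Under Gödel:
  ~A2 = 1 − 0.13 = 0.87
  A1 & ~A2 = min(a, b) on (0.90, 0.87) = 0.87
  ~A2 = 1 − 0.13 = 0.87
  ~A2 & A4 = min(a, b) on (0.87, 0.07) = 0.07
  (A1 & ~A2) | (~A2 & A4) = max(a, b) on (0.87, 0.07) = 0.87
  ~((A1 & ~A2) | (~A2 & A4)) = 1 − 0.87 = 0.13
  → value = 0.1300
Under probabilistic:
  ~A2 = 1 − 0.1300 = 0.8700
  A1 & ~A2 = a·b on (0.9000, 0.8700) = 0.7830
  ~A2 = 1 − 0.1300 = 0.8700
  ~A2 & A4 = a·b on (0.8700, 0.0700) = 0.0609
  (A1 & ~A2) | (~A2 & A4) = a + b − a·b on (0.7830, 0.0609) = 0.7962
  ~((A1 & ~A2) | (~A2 & A4)) = 1 − 0.7962 = 0.2038
  → value = 0.2038
|0.1300 − 0.2038| = 0.074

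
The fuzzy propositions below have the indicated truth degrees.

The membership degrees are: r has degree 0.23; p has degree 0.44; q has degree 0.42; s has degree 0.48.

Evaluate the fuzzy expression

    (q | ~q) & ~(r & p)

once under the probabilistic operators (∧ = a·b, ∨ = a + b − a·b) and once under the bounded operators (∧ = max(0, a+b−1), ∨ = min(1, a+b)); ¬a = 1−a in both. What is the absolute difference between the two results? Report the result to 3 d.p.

0.320

Under probabilistic:
  ~q = 1 − 0.4200 = 0.5800
  q | ~q = a + b − a·b on (0.4200, 0.5800) = 0.7564
  r & p = a·b on (0.2300, 0.4400) = 0.1012
  ~(r & p) = 1 − 0.1012 = 0.8988
  (q | ~q) & ~(r & p) = a·b on (0.7564, 0.8988) = 0.6799
  → value = 0.6799
Under bounded:
  ~q = 1 − 0.42 = 0.58
  q | ~q = min(1, a+b) on (0.42, 0.58) = 1.00
  r & p = max(0, a+b−1) on (0.23, 0.44) = 0.00
  ~(r & p) = 1 − 0.00 = 1.00
  (q | ~q) & ~(r & p) = max(0, a+b−1) on (1.00, 1.00) = 1.00
  → value = 1.0000
|0.6799 − 1.0000| = 0.320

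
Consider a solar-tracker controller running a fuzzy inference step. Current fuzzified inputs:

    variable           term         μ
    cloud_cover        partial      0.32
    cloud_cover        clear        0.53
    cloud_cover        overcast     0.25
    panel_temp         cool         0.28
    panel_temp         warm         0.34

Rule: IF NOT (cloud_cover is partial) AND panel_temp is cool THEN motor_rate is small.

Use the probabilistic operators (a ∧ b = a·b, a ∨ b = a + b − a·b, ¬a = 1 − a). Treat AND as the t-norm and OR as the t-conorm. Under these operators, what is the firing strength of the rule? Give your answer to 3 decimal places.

0.190

firing strength: ¬partial=1−0.32=0.68, cool=0.28; AND[a·b] → w = 0.1904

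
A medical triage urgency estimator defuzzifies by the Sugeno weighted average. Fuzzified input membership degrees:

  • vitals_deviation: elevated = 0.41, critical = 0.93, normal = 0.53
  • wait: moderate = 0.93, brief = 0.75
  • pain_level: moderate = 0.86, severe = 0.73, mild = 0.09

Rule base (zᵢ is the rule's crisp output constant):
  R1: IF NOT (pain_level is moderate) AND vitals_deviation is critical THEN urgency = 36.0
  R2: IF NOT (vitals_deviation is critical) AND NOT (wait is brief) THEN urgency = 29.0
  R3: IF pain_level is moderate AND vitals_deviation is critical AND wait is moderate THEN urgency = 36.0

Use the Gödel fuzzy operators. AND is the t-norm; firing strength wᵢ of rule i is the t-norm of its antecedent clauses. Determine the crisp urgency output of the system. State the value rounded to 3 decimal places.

35.542

R1 (z=36.0): ¬moderate=1−0.86=0.14, critical=0.93; AND[min(a, b)] → w = 0.14
R2 (z=29.0): ¬critical=1−0.93=0.07, ¬brief=1−0.75=0.25; AND[min(a, b)] → w = 0.07
R3 (z=36.0): moderate=0.86, critical=0.93, moderate=0.93; AND[min(a, b)] → w = 0.86
Weighted average = (0.14·36.0 + 0.07·29.0 + 0.86·36.0) / (0.14 + 0.07 + 0.86)
  = 38.0300 / 1.0700 = 35.542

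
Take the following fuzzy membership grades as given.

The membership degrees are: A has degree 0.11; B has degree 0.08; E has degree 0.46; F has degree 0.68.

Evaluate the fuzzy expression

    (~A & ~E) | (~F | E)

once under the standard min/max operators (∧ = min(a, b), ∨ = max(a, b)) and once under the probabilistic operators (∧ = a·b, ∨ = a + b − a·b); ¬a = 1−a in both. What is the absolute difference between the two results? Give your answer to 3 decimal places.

Under standard min/max:
  ~A = 1 − 0.11 = 0.89
  ~E = 1 − 0.46 = 0.54
  ~A & ~E = min(a, b) on (0.89, 0.54) = 0.54
  ~F = 1 − 0.68 = 0.32
  ~F | E = max(a, b) on (0.32, 0.46) = 0.46
  (~A & ~E) | (~F | E) = max(a, b) on (0.54, 0.46) = 0.54
  → value = 0.5400
Under probabilistic:
  ~A = 1 − 0.1100 = 0.8900
  ~E = 1 − 0.4600 = 0.5400
  ~A & ~E = a·b on (0.8900, 0.5400) = 0.4806
  ~F = 1 − 0.6800 = 0.3200
  ~F | E = a + b − a·b on (0.3200, 0.4600) = 0.6328
  (~A & ~E) | (~F | E) = a + b − a·b on (0.4806, 0.6328) = 0.8093
  → value = 0.8093
|0.5400 − 0.8093| = 0.269

0.269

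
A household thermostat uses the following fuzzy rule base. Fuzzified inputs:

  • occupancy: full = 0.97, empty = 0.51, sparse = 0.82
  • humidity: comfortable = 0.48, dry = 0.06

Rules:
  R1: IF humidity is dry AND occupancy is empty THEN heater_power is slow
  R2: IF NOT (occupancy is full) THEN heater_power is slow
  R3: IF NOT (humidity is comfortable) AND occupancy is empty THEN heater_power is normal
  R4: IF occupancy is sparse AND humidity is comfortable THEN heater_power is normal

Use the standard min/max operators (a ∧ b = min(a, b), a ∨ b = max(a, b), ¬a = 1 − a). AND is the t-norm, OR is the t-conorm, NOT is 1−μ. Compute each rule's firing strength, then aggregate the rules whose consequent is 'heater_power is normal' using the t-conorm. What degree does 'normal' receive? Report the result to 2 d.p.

0.51

R1: dry=0.06, empty=0.51; AND[min(a, b)] → w = 0.06
R2: ¬full=1−0.97=0.03 → w = 0.03
R3: ¬comfortable=1−0.48=0.52, empty=0.51; AND[min(a, b)] → w = 0.51
R4: sparse=0.82, comfortable=0.48; AND[min(a, b)] → w = 0.48
Rules with consequent 'normal': {R3, R4} → strengths 0.51, 0.48
Aggregate via t-conorm [max(a, b)]: 0.51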